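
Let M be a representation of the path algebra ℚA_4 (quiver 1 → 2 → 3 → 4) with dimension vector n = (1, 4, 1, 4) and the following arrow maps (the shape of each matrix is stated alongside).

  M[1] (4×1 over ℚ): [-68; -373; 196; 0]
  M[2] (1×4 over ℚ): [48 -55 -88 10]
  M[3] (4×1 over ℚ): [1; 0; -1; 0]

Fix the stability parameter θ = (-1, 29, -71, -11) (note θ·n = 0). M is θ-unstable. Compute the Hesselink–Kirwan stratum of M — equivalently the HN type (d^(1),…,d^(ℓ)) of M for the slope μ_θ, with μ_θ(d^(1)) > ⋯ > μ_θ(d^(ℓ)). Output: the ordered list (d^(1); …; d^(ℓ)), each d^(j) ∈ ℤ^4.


Barcode: M ≅ I[1,4], I[2,2]^3, I[4,4]^3. HN layers by μ_θ (3 steps, strictly decreasing):
  μ^(1)=29; μ^(2)=-11; μ^(3)=-43/3

((0, 3, 0, 0); (0, 0, 0, 4); (1, 1, 1, 0))


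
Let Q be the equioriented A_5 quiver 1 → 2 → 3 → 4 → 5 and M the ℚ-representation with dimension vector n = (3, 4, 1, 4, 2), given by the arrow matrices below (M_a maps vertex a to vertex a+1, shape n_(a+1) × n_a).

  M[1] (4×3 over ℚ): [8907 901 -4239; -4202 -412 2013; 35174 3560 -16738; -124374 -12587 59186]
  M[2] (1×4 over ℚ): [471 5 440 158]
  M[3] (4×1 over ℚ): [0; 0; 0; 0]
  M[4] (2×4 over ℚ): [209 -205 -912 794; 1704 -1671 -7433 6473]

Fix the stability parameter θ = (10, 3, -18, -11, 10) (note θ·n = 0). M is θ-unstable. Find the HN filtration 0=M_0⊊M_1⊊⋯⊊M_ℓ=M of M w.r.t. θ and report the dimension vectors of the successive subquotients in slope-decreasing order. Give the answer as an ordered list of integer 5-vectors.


Via rank(M_{q-1}∘⋯∘M_p): M ≅ I[1,2]^2, I[1,3], I[2,2], I[4,4]^2, I[4,5]^2.
μ_θ-semistable layers: μ^(1)=10; μ^(2)=13/2; μ^(3)=3; μ^(4)=-5/3; μ^(5)=-11

((0, 0, 0, 0, 2); (2, 2, 0, 0, 0); (0, 1, 0, 0, 0); (1, 1, 1, 0, 0); (0, 0, 0, 4, 0))


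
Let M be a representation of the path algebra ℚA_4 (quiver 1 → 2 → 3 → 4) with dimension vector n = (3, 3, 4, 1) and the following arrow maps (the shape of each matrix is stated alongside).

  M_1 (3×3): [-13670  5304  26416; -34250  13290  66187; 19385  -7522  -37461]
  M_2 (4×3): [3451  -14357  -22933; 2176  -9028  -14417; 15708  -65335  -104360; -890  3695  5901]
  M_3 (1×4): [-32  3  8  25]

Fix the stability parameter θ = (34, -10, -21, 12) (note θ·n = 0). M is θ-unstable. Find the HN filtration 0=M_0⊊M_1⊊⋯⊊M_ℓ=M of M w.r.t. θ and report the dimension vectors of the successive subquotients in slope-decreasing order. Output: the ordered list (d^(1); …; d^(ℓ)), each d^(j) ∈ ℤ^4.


Via rank(M_{q-1}∘⋯∘M_p): M ≅ I[1,1], I[1,3], I[1,4], I[2,3], I[3,3].
μ_θ-semistable layers: μ^(1)=34; μ^(2)=12; μ^(3)=1; μ^(4)=-31/2; μ^(5)=-21

((1, 0, 0, 0); (0, 0, 0, 1); (2, 2, 2, 0); (0, 1, 1, 0); (0, 0, 1, 0))


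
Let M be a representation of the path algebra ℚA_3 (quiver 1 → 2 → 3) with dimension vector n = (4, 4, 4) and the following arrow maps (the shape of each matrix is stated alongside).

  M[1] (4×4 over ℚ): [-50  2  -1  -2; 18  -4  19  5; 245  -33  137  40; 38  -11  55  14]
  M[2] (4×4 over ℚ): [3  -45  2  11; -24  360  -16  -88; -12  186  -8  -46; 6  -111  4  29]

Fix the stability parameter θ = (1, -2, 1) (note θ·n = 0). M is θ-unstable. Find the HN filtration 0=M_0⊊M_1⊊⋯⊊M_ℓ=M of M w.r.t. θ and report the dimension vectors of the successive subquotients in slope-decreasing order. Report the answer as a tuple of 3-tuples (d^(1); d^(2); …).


Interval decomposition of M: I[1,2]^2, I[1,3]^2, I[3,3]^2.
HN type (ℓ=2): μ^(1)=1; μ^(2)=-1/2

((0, 0, 4); (4, 4, 0))


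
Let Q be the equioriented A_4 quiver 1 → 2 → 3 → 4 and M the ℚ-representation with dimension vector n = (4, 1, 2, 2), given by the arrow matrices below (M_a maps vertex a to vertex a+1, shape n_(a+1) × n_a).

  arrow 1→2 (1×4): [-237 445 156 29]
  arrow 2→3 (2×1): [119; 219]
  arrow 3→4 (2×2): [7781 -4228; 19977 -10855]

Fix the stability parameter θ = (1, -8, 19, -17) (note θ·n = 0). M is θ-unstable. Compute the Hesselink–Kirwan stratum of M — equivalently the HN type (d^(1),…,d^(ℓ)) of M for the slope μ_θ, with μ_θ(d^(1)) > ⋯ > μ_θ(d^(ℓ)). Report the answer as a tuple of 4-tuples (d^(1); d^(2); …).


Barcode: M ≅ I[1,1]^3, I[1,4], I[3,4]. HN layers by μ_θ (2 steps, strictly decreasing):
  μ^(1)=1; μ^(2)=-7/2

((3, 0, 2, 2); (1, 1, 0, 0))


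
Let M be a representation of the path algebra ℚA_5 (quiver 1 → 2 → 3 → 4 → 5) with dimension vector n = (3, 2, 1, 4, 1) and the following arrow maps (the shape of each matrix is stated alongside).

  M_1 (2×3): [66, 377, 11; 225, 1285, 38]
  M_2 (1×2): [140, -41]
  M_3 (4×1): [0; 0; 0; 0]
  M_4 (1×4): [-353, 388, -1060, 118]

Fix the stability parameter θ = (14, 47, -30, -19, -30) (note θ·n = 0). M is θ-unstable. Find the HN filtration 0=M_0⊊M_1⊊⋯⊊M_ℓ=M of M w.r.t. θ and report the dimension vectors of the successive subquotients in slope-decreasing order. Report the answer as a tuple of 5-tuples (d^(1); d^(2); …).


Barcode: M ≅ I[1,1], I[1,2], I[1,3], I[4,4]^3, I[4,5]. HN layers by μ_θ (5 steps, strictly decreasing):
  μ^(1)=47; μ^(2)=14; μ^(3)=31/3; μ^(4)=-19; μ^(5)=-49/2

((0, 1, 0, 0, 0); (2, 0, 0, 0, 0); (1, 1, 1, 0, 0); (0, 0, 0, 3, 0); (0, 0, 0, 1, 1))


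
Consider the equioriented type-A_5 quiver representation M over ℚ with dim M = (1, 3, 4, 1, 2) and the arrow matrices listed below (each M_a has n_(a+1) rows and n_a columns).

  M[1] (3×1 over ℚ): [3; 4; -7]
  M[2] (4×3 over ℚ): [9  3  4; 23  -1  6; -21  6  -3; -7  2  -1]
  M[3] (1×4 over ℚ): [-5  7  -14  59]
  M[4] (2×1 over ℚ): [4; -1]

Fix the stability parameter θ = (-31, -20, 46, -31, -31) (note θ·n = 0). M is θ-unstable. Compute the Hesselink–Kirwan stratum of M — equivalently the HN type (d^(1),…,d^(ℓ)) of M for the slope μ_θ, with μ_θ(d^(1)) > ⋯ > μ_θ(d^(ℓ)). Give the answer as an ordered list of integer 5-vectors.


Via rank(M_{q-1}∘⋯∘M_p): M ≅ I[1,5], I[2,2], I[2,3], I[3,3]^2, I[5,5].
μ_θ-semistable layers: μ^(1)=46; μ^(2)=-16/3; μ^(3)=-20; μ^(4)=-31

((0, 0, 3, 0, 0); (0, 0, 1, 1, 1); (0, 3, 0, 0, 0); (1, 0, 0, 0, 1))


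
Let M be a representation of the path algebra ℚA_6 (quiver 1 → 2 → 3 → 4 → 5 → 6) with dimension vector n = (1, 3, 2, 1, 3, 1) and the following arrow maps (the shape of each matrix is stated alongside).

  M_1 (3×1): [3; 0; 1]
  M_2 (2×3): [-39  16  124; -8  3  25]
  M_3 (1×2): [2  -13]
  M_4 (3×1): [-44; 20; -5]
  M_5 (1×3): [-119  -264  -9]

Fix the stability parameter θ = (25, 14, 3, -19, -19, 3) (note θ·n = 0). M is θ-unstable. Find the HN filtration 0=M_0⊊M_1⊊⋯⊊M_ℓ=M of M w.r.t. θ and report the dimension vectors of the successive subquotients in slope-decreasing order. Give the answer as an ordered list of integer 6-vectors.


Interval decomposition of M: I[1,6], I[2,2], I[2,3], I[5,5]^2.
HN type (ℓ=5): μ^(1)=14; μ^(2)=17/2; μ^(3)=3; μ^(4)=4/5; μ^(5)=-19

((0, 1, 0, 0, 0, 0); (0, 1, 1, 0, 0, 0); (0, 0, 0, 0, 0, 1); (1, 1, 1, 1, 1, 0); (0, 0, 0, 0, 2, 0))


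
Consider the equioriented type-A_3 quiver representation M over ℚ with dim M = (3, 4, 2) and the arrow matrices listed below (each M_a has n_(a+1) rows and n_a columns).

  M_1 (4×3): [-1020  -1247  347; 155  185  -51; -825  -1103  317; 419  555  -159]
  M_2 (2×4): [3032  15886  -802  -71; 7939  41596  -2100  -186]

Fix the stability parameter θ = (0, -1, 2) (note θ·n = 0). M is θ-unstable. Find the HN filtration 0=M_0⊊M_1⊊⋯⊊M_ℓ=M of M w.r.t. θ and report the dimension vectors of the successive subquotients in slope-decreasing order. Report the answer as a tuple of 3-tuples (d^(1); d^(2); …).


Via rank(M_{q-1}∘⋯∘M_p): M ≅ I[1,2], I[1,3]^2, I[2,2].
μ_θ-semistable layers: μ^(1)=2; μ^(2)=-1/2; μ^(3)=-1

((0, 0, 2); (3, 3, 0); (0, 1, 0))


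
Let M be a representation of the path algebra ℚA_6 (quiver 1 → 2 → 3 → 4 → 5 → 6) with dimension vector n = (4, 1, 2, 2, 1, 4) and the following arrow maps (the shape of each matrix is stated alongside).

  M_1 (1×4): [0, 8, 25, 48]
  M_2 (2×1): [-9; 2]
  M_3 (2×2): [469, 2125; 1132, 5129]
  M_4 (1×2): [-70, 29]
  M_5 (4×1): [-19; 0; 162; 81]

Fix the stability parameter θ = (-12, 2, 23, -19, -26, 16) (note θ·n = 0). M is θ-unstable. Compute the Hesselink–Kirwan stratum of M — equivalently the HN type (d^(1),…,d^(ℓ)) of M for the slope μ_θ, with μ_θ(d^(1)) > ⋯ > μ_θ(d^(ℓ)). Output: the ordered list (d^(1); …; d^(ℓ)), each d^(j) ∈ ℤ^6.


Barcode: M ≅ I[1,1]^3, I[1,4], I[3,6], I[6,6]^3. HN layers by μ_θ (4 steps, strictly decreasing):
  μ^(1)=16; μ^(2)=2; μ^(3)=-22/3; μ^(4)=-12

((0, 0, 0, 0, 0, 4); (0, 1, 1, 1, 0, 0); (0, 0, 1, 1, 1, 0); (4, 0, 0, 0, 0, 0))


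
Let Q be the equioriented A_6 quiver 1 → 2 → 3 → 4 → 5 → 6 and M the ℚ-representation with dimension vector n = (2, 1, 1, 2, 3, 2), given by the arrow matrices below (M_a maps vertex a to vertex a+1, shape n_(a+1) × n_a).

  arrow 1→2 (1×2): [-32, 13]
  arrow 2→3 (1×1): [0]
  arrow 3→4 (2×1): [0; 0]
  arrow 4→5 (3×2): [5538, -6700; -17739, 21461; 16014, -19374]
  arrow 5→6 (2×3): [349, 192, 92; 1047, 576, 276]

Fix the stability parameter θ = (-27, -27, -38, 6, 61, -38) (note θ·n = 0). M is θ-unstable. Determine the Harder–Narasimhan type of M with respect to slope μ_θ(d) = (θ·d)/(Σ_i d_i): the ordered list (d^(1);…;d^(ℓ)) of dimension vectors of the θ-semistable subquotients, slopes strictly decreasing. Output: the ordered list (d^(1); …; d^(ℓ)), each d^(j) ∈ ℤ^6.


Interval decomposition of M: I[1,1], I[1,2], I[3,3], I[4,5], I[4,6], I[5,5], I[6,6].
HN type (ℓ=5): μ^(1)=61; μ^(2)=23/2; μ^(3)=6; μ^(4)=-27; μ^(5)=-38

((0, 0, 0, 0, 2, 0); (0, 0, 0, 0, 1, 1); (0, 0, 0, 2, 0, 0); (2, 1, 0, 0, 0, 0); (0, 0, 1, 0, 0, 1))


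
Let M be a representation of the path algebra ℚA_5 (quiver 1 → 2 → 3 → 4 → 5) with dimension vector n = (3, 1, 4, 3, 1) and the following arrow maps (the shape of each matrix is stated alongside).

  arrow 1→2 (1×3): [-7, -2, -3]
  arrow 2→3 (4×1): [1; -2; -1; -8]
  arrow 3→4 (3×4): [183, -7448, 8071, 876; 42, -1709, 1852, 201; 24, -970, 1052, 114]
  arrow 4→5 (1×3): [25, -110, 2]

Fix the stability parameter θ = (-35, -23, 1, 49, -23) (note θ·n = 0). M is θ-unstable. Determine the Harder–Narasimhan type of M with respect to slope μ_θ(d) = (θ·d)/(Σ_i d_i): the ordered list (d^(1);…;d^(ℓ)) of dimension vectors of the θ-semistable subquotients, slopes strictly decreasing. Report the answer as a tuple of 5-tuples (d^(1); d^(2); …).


Via rank(M_{q-1}∘⋯∘M_p): M ≅ I[1,1]^2, I[1,3], I[3,3], I[3,4], I[3,5], I[4,4].
μ_θ-semistable layers: μ^(1)=49; μ^(2)=13; μ^(3)=1; μ^(4)=-23; μ^(5)=-35

((0, 0, 0, 2, 0); (0, 0, 0, 1, 1); (0, 0, 4, 0, 0); (0, 1, 0, 0, 0); (3, 0, 0, 0, 0))


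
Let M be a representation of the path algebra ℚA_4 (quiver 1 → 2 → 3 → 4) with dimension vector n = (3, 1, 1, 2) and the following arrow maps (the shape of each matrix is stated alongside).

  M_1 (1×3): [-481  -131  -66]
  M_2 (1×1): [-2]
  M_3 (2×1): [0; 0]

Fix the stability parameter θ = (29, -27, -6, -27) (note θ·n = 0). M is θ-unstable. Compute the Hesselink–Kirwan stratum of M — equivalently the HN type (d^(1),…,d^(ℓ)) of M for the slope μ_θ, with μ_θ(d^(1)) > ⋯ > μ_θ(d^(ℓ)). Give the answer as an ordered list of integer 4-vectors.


Via rank(M_{q-1}∘⋯∘M_p): M ≅ I[1,1]^2, I[1,3], I[4,4]^2.
μ_θ-semistable layers: μ^(1)=29; μ^(2)=-4/3; μ^(3)=-27

((2, 0, 0, 0); (1, 1, 1, 0); (0, 0, 0, 2))


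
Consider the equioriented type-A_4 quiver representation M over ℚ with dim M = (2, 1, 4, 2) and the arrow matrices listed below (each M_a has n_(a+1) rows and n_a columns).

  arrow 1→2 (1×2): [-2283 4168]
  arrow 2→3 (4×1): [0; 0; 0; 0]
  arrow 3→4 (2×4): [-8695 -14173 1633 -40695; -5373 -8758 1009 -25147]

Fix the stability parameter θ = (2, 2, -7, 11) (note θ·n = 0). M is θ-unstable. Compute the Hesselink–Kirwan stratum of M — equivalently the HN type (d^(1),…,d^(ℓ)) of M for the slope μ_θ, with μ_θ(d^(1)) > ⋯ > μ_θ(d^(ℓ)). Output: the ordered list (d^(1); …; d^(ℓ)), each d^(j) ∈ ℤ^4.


Via rank(M_{q-1}∘⋯∘M_p): M ≅ I[1,1], I[1,2], I[3,3]^2, I[3,4]^2.
μ_θ-semistable layers: μ^(1)=11; μ^(2)=2; μ^(3)=-7

((0, 0, 0, 2); (2, 1, 0, 0); (0, 0, 4, 0))


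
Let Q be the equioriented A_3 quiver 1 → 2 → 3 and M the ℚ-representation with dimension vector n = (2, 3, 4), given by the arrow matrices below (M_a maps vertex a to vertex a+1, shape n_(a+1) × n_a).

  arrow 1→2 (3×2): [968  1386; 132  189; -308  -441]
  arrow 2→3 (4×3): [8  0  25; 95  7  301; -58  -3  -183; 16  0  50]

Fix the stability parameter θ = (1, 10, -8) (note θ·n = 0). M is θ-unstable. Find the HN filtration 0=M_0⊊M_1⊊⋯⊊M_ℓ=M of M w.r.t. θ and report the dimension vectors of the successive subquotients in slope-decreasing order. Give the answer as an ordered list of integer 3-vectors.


Barcode: M ≅ I[1,1], I[1,3], I[2,3]^2, I[3,3]. HN layers by μ_θ (2 steps, strictly decreasing):
  μ^(1)=1; μ^(2)=-8

((2, 3, 3); (0, 0, 1))


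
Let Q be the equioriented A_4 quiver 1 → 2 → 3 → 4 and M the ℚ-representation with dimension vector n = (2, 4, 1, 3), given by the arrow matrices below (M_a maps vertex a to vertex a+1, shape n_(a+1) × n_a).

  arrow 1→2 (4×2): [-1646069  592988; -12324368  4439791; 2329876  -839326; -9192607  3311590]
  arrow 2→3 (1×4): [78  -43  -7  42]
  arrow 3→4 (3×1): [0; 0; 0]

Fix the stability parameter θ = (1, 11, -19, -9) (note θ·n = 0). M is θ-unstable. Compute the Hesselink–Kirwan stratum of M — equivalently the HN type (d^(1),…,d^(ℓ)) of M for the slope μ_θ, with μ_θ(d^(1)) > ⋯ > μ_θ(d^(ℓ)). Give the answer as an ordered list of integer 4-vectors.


Interval decomposition of M: I[1,2], I[1,3], I[2,2]^2, I[4,4]^3.
HN type (ℓ=4): μ^(1)=11; μ^(2)=1; μ^(3)=-7/3; μ^(4)=-9

((0, 3, 0, 0); (1, 0, 0, 0); (1, 1, 1, 0); (0, 0, 0, 3))


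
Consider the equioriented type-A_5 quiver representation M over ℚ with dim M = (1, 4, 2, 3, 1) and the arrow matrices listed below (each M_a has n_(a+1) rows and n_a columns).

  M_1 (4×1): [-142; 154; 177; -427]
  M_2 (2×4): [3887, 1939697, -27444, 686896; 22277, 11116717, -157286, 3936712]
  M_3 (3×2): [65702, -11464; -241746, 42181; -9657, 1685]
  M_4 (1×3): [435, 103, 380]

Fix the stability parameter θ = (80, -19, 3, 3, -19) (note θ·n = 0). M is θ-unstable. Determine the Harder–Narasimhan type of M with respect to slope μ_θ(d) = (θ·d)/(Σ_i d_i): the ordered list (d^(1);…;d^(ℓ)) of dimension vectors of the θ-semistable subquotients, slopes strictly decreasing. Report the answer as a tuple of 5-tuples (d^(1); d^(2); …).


Barcode: M ≅ I[1,5], I[2,2]^2, I[2,4], I[4,4]. HN layers by μ_θ (3 steps, strictly decreasing):
  μ^(1)=48/5; μ^(2)=3; μ^(3)=-19

((1, 1, 1, 1, 1); (0, 0, 1, 2, 0); (0, 3, 0, 0, 0))


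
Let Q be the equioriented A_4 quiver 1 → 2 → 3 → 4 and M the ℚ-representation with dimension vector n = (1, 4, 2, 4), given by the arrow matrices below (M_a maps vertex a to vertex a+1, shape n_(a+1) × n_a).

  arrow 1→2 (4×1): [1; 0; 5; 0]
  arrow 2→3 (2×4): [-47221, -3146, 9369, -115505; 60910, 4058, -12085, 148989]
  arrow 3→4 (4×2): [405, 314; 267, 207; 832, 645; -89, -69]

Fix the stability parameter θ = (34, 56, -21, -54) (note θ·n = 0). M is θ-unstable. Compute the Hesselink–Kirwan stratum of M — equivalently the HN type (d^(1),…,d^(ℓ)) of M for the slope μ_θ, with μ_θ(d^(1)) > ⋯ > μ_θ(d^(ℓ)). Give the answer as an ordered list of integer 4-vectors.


Interval decomposition of M: I[1,4], I[2,2]^2, I[2,4], I[4,4]^2.
HN type (ℓ=4): μ^(1)=56; μ^(2)=15/4; μ^(3)=-19/3; μ^(4)=-54

((0, 2, 0, 0); (1, 1, 1, 1); (0, 1, 1, 1); (0, 0, 0, 2))


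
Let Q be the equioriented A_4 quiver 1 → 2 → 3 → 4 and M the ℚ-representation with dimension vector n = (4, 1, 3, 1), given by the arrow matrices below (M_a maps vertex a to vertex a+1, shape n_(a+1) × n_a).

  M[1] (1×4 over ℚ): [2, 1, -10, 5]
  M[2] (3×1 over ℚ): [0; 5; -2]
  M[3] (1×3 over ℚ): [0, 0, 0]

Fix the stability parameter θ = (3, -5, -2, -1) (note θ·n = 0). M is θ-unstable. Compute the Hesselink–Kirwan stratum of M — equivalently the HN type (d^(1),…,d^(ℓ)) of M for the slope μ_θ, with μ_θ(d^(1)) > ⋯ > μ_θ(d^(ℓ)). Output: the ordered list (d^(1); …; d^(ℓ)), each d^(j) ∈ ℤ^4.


Barcode: M ≅ I[1,1]^3, I[1,3], I[3,3]^2, I[4,4]. HN layers by μ_θ (4 steps, strictly decreasing):
  μ^(1)=3; μ^(2)=-1; μ^(3)=-4/3; μ^(4)=-2

((3, 0, 0, 0); (0, 0, 0, 1); (1, 1, 1, 0); (0, 0, 2, 0))


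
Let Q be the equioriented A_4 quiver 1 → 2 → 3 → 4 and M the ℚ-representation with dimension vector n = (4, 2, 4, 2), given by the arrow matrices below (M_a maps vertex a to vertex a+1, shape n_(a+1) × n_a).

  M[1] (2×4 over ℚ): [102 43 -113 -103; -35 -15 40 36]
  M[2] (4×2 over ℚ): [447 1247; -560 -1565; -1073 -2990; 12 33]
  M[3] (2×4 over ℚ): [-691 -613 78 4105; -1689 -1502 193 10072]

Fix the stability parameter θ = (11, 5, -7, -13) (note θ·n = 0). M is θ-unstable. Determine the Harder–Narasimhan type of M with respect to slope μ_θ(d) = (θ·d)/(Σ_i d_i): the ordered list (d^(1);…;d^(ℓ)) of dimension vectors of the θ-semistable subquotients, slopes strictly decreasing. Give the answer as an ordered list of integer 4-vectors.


Interval decomposition of M: I[1,1]^2, I[1,4]^2, I[3,3]^2.
HN type (ℓ=3): μ^(1)=11; μ^(2)=-1; μ^(3)=-7

((2, 0, 0, 0); (2, 2, 2, 2); (0, 0, 2, 0))


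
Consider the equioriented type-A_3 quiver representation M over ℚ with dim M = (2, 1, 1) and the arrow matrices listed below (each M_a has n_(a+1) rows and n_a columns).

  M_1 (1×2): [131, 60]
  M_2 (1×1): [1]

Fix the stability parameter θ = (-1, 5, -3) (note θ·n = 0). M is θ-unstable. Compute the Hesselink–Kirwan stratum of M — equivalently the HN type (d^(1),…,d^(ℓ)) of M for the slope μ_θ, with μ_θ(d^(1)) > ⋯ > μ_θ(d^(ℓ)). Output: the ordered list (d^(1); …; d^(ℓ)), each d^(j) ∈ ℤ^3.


Barcode: M ≅ I[1,1], I[1,3]. HN layers by μ_θ (2 steps, strictly decreasing):
  μ^(1)=1; μ^(2)=-1

((0, 1, 1); (2, 0, 0))


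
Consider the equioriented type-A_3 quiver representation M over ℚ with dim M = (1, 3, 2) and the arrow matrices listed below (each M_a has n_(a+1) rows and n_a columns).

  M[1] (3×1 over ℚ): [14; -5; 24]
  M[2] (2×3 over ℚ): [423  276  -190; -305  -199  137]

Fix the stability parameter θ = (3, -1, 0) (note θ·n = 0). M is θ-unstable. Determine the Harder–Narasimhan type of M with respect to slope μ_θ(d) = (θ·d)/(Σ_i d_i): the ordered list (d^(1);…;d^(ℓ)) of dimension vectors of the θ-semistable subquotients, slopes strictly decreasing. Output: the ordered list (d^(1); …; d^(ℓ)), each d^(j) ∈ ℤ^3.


Barcode: M ≅ I[1,3], I[2,2], I[2,3]. HN layers by μ_θ (3 steps, strictly decreasing):
  μ^(1)=2/3; μ^(2)=0; μ^(3)=-1

((1, 1, 1); (0, 0, 1); (0, 2, 0))


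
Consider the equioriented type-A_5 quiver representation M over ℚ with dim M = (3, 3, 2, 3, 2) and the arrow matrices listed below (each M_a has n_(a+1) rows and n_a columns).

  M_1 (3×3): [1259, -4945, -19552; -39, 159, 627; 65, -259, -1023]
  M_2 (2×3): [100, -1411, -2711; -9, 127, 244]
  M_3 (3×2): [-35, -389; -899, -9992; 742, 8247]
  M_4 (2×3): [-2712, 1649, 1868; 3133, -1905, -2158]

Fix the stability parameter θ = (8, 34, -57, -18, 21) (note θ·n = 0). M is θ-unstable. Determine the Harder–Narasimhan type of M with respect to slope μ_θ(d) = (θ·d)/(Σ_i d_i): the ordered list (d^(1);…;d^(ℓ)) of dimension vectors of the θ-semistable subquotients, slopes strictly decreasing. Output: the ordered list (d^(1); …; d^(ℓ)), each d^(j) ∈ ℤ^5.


Interval decomposition of M: I[1,2], I[1,5]^2, I[4,4].
HN type (ℓ=5): μ^(1)=34; μ^(2)=21; μ^(3)=8; μ^(4)=-33/4; μ^(5)=-18

((0, 1, 0, 0, 0); (0, 0, 0, 0, 2); (1, 0, 0, 0, 0); (2, 2, 2, 2, 0); (0, 0, 0, 1, 0))


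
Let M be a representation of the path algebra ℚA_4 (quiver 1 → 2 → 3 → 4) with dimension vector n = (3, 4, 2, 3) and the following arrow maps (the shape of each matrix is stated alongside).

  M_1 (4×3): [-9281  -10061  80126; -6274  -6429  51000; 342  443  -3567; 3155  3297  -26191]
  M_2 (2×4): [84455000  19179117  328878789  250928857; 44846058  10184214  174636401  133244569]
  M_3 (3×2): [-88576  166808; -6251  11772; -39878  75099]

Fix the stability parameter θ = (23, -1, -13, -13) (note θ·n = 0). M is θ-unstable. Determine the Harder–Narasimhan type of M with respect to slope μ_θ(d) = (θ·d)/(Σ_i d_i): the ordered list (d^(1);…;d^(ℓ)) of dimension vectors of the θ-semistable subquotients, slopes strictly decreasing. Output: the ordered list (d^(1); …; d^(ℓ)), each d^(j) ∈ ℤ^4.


Barcode: M ≅ I[1,2], I[1,4]^2, I[2,2], I[4,4]. HN layers by μ_θ (3 steps, strictly decreasing):
  μ^(1)=11; μ^(2)=-1; μ^(3)=-13

((1, 1, 0, 0); (2, 3, 2, 2); (0, 0, 0, 1))


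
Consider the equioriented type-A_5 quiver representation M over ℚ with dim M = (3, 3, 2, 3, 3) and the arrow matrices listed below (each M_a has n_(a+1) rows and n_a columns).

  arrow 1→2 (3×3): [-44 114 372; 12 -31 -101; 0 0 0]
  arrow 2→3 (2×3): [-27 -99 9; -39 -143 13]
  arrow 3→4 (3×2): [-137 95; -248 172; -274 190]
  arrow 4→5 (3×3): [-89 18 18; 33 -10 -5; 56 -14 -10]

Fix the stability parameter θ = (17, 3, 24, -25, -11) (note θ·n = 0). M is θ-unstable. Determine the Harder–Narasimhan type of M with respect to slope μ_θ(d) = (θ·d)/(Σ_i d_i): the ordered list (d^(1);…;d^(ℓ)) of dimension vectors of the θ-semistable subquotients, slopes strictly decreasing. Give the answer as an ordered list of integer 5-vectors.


Interval decomposition of M: I[1,1], I[1,2], I[1,5], I[2,2], I[3,5], I[4,5].
HN type (ℓ=7): μ^(1)=17; μ^(2)=10; μ^(3)=3; μ^(4)=8/5; μ^(5)=-4; μ^(6)=-11; μ^(7)=-25

((1, 0, 0, 0, 0); (1, 1, 0, 0, 0); (0, 1, 0, 0, 0); (1, 1, 1, 1, 1); (0, 0, 1, 1, 1); (0, 0, 0, 0, 1); (0, 0, 0, 1, 0))


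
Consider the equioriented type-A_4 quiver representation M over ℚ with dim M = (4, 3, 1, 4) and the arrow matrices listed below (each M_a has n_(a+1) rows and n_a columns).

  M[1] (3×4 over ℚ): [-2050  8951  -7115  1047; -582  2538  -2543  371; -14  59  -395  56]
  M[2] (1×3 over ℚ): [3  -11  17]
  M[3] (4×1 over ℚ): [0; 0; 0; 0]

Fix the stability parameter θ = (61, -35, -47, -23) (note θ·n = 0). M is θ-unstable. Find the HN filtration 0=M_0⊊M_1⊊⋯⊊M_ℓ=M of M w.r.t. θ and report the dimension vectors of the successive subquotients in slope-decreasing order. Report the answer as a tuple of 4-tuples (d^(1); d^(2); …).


Barcode: M ≅ I[1,1], I[1,2]^2, I[1,3], I[4,4]^4. HN layers by μ_θ (4 steps, strictly decreasing):
  μ^(1)=61; μ^(2)=13; μ^(3)=-7; μ^(4)=-23

((1, 0, 0, 0); (2, 2, 0, 0); (1, 1, 1, 0); (0, 0, 0, 4))


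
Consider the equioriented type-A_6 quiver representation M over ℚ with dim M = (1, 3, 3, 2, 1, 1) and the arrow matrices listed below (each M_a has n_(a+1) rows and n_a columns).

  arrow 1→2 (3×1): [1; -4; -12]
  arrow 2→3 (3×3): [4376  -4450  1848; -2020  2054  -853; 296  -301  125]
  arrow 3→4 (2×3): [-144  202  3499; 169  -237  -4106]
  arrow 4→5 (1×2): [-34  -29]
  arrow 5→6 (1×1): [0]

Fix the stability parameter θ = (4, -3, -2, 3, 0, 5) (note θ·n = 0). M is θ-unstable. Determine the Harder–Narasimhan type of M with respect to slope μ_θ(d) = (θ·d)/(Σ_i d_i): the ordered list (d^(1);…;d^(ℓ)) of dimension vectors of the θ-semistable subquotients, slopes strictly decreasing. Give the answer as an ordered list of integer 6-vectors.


Interval decomposition of M: I[1,2], I[2,4], I[2,5], I[3,3], I[6,6].
HN type (ℓ=6): μ^(1)=5; μ^(2)=3; μ^(3)=3/2; μ^(4)=1/2; μ^(5)=-2; μ^(6)=-3

((0, 0, 0, 0, 0, 1); (0, 0, 0, 1, 0, 0); (0, 0, 0, 1, 1, 0); (1, 1, 0, 0, 0, 0); (0, 0, 3, 0, 0, 0); (0, 2, 0, 0, 0, 0))


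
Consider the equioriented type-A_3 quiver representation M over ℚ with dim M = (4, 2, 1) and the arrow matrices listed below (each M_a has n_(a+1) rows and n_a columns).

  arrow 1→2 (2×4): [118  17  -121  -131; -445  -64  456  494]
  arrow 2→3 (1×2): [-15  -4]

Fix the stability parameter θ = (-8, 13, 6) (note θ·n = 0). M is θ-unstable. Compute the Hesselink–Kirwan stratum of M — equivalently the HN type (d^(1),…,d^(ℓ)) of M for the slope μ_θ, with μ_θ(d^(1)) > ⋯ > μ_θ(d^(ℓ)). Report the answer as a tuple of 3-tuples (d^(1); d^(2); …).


Interval decomposition of M: I[1,1]^2, I[1,2], I[1,3].
HN type (ℓ=3): μ^(1)=13; μ^(2)=19/2; μ^(3)=-8

((0, 1, 0); (0, 1, 1); (4, 0, 0))


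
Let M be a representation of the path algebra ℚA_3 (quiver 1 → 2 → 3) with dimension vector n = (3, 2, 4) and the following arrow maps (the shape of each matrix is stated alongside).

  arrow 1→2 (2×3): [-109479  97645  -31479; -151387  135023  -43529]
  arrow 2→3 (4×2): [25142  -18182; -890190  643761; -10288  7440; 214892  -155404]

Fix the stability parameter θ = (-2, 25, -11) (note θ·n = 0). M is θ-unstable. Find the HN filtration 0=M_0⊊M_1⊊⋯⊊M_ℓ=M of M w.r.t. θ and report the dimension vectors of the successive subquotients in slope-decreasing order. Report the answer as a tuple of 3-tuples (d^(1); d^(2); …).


Barcode: M ≅ I[1,1], I[1,3]^2, I[3,3]^2. HN layers by μ_θ (3 steps, strictly decreasing):
  μ^(1)=7; μ^(2)=-2; μ^(3)=-11

((0, 2, 2); (3, 0, 0); (0, 0, 2))


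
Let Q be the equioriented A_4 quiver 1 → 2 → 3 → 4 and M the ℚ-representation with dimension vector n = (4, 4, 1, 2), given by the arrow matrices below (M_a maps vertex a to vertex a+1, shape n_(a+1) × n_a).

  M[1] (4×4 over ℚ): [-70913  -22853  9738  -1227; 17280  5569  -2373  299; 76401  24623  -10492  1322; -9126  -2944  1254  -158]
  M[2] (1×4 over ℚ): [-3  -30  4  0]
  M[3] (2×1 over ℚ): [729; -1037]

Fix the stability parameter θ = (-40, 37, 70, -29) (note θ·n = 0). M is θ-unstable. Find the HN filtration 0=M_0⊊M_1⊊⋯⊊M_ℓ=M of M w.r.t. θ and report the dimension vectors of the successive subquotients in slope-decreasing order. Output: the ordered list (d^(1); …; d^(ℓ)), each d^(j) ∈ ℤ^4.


Barcode: M ≅ I[1,1], I[1,2]^2, I[1,4], I[2,2], I[4,4]. HN layers by μ_θ (4 steps, strictly decreasing):
  μ^(1)=37; μ^(2)=26; μ^(3)=-29; μ^(4)=-40

((0, 3, 0, 0); (0, 1, 1, 1); (0, 0, 0, 1); (4, 0, 0, 0))


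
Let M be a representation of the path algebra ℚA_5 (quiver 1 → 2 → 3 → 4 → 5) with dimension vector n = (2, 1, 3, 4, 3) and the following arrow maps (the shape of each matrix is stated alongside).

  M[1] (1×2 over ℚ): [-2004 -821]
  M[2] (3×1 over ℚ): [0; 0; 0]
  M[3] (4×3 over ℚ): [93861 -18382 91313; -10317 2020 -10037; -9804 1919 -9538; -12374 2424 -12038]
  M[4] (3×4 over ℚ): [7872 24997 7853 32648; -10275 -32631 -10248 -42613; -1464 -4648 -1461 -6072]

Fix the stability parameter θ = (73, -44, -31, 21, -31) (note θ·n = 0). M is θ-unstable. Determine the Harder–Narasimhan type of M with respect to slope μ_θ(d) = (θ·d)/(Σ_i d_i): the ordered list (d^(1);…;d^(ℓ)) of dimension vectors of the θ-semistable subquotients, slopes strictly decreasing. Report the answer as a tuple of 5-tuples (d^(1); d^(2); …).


Via rank(M_{q-1}∘⋯∘M_p): M ≅ I[1,1], I[1,2], I[3,3], I[3,5]^2, I[4,4], I[4,5].
μ_θ-semistable layers: μ^(1)=73; μ^(2)=21; μ^(3)=29/2; μ^(4)=-5; μ^(5)=-31

((1, 0, 0, 0, 0); (0, 0, 0, 1, 0); (1, 1, 0, 0, 0); (0, 0, 0, 3, 3); (0, 0, 3, 0, 0))


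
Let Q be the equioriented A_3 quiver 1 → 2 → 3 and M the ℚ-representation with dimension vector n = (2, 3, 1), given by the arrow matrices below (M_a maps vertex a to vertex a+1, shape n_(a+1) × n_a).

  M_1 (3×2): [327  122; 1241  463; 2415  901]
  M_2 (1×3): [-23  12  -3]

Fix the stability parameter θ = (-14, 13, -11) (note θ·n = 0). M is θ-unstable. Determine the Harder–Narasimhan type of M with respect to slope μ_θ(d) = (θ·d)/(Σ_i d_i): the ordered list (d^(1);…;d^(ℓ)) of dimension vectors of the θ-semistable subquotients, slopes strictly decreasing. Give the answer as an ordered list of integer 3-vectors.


Interval decomposition of M: I[1,2], I[1,3], I[2,2].
HN type (ℓ=3): μ^(1)=13; μ^(2)=1; μ^(3)=-14

((0, 2, 0); (0, 1, 1); (2, 0, 0))


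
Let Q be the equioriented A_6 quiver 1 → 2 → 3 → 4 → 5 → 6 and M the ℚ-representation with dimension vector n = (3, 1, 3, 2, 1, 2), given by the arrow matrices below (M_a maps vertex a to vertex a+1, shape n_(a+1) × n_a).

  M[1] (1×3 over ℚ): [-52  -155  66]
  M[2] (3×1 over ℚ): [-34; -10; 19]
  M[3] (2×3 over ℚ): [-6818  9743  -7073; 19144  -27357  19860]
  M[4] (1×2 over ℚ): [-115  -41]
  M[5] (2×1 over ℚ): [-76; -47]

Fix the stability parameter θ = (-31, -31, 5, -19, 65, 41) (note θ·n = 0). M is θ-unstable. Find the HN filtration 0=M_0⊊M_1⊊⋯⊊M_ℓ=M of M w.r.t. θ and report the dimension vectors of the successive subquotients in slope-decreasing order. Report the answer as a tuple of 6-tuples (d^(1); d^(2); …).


Barcode: M ≅ I[1,1]^2, I[1,6], I[3,3], I[3,4], I[6,6]. HN layers by μ_θ (5 steps, strictly decreasing):
  μ^(1)=53; μ^(2)=41; μ^(3)=5; μ^(4)=-7; μ^(5)=-31

((0, 0, 0, 0, 1, 1); (0, 0, 0, 0, 0, 1); (0, 0, 1, 0, 0, 0); (0, 0, 2, 2, 0, 0); (3, 1, 0, 0, 0, 0))


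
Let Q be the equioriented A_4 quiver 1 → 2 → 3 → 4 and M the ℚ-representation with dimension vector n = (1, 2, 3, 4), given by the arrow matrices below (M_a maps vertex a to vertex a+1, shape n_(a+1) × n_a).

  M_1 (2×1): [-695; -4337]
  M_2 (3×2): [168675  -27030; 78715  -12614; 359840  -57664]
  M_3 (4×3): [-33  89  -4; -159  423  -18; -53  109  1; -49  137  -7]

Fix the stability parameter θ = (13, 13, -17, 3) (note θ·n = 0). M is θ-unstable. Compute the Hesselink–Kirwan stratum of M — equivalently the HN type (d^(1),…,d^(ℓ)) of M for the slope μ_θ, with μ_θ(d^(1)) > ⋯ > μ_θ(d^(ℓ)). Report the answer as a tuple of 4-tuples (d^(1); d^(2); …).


Interval decomposition of M: I[1,3], I[2,2], I[3,4]^2, I[4,4]^2.
HN type (ℓ=3): μ^(1)=13; μ^(2)=3; μ^(3)=-17

((0, 1, 0, 0); (1, 1, 1, 4); (0, 0, 2, 0))


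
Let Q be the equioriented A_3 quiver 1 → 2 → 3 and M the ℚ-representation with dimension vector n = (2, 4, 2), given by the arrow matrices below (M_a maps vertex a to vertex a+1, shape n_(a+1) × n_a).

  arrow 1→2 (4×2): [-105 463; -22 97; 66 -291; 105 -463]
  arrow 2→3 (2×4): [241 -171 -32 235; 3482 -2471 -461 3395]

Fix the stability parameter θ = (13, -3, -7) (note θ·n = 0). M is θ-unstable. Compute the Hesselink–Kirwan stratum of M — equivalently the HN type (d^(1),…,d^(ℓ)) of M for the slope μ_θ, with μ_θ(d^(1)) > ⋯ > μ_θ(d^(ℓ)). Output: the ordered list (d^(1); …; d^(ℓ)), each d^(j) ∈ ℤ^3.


Via rank(M_{q-1}∘⋯∘M_p): M ≅ I[1,3]^2, I[2,2]^2.
μ_θ-semistable layers: μ^(1)=1; μ^(2)=-3

((2, 2, 2); (0, 2, 0))


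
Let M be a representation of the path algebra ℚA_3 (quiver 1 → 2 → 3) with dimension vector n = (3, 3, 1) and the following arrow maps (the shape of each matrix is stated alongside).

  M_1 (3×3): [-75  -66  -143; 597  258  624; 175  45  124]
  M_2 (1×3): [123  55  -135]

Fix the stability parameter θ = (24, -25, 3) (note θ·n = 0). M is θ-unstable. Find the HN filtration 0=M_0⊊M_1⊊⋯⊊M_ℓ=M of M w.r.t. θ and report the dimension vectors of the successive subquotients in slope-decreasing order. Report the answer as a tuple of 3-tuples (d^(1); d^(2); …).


Via rank(M_{q-1}∘⋯∘M_p): M ≅ I[1,2]^2, I[1,3].
μ_θ-semistable layers: μ^(1)=3; μ^(2)=-1/2

((0, 0, 1); (3, 3, 0))


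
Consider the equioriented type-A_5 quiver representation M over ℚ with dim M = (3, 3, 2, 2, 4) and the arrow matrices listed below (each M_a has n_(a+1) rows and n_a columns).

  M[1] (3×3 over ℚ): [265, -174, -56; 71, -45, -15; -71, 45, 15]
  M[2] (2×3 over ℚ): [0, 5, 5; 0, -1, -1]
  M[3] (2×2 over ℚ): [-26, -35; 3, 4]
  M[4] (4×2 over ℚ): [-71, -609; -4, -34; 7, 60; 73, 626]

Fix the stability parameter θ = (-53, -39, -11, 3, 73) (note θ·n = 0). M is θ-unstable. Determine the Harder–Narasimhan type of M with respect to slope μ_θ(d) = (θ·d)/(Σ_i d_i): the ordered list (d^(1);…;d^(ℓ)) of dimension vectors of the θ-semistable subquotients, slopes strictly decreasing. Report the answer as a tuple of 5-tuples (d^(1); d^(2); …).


Barcode: M ≅ I[1,1], I[1,2]^2, I[2,5], I[3,5], I[5,5]^2. HN layers by μ_θ (5 steps, strictly decreasing):
  μ^(1)=73; μ^(2)=3; μ^(3)=-11; μ^(4)=-39; μ^(5)=-53

((0, 0, 0, 0, 4); (0, 0, 0, 2, 0); (0, 0, 2, 0, 0); (0, 3, 0, 0, 0); (3, 0, 0, 0, 0))


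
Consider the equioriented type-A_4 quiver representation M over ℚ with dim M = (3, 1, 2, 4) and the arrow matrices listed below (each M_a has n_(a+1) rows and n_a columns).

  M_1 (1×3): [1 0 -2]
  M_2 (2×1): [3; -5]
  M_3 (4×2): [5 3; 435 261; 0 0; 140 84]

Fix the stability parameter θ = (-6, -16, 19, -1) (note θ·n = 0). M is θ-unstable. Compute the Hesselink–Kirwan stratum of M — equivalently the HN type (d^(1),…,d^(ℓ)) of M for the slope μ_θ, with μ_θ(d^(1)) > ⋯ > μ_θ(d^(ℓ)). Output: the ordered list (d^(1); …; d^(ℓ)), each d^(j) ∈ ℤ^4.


Barcode: M ≅ I[1,1]^2, I[1,3], I[3,4], I[4,4]^3. HN layers by μ_θ (5 steps, strictly decreasing):
  μ^(1)=19; μ^(2)=9; μ^(3)=-1; μ^(4)=-6; μ^(5)=-11

((0, 0, 1, 0); (0, 0, 1, 1); (0, 0, 0, 3); (2, 0, 0, 0); (1, 1, 0, 0))


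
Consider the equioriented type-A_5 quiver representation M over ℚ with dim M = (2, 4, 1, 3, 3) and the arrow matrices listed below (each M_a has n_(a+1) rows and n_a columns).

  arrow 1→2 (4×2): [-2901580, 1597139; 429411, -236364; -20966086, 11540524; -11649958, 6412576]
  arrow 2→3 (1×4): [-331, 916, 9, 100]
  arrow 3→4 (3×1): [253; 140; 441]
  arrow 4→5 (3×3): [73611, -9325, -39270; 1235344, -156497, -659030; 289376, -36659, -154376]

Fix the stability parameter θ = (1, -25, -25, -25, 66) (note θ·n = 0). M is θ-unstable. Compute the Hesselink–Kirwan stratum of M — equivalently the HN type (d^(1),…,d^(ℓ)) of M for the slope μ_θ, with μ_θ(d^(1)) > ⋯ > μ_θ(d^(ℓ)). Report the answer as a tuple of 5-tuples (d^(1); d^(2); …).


Barcode: M ≅ I[1,2], I[1,5], I[2,2]^2, I[4,5]^2. HN layers by μ_θ (4 steps, strictly decreasing):
  μ^(1)=66; μ^(2)=-12; μ^(3)=-37/2; μ^(4)=-25

((0, 0, 0, 0, 3); (1, 1, 0, 0, 0); (1, 1, 1, 1, 0); (0, 2, 0, 2, 0))


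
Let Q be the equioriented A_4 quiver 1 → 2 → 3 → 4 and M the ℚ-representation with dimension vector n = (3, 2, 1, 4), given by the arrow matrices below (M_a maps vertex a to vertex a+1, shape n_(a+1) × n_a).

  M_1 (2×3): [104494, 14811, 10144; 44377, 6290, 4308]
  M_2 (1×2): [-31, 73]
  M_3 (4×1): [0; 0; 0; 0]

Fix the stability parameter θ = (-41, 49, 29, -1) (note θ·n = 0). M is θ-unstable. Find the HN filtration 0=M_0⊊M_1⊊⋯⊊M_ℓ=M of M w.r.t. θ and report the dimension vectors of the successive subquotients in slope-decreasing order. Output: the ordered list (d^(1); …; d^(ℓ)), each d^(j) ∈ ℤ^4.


Interval decomposition of M: I[1,1], I[1,2], I[1,3], I[4,4]^4.
HN type (ℓ=4): μ^(1)=49; μ^(2)=39; μ^(3)=-1; μ^(4)=-41

((0, 1, 0, 0); (0, 1, 1, 0); (0, 0, 0, 4); (3, 0, 0, 0))


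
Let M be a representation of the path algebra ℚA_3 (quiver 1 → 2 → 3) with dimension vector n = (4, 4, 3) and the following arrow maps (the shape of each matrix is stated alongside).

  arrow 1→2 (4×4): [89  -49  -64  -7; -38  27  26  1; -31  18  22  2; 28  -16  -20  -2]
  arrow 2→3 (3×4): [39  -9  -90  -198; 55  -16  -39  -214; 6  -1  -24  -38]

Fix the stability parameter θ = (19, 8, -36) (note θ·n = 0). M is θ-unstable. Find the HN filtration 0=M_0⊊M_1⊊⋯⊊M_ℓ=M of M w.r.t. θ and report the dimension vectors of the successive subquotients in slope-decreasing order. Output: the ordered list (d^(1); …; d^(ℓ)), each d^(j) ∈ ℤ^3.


Interval decomposition of M: I[1,1], I[1,3]^3, I[2,2].
HN type (ℓ=3): μ^(1)=19; μ^(2)=8; μ^(3)=-3

((1, 0, 0); (0, 1, 0); (3, 3, 3))


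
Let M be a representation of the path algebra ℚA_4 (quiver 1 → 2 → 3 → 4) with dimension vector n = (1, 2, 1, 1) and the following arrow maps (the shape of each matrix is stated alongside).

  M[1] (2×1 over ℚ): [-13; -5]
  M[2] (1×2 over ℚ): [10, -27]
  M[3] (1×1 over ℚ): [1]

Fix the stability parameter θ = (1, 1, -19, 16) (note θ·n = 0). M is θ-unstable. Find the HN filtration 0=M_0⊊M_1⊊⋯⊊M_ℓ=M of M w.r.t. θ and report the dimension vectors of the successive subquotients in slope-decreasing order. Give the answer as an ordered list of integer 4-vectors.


Interval decomposition of M: I[1,4], I[2,2].
HN type (ℓ=3): μ^(1)=16; μ^(2)=1; μ^(3)=-17/3

((0, 0, 0, 1); (0, 1, 0, 0); (1, 1, 1, 0))


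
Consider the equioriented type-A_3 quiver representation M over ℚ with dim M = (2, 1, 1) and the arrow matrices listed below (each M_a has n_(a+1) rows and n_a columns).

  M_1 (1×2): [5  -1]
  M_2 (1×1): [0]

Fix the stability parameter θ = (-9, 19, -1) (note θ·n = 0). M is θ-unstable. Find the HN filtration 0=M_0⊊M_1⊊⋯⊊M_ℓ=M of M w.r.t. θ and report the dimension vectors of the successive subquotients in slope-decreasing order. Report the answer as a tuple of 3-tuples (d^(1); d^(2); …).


Barcode: M ≅ I[1,1], I[1,2], I[3,3]. HN layers by μ_θ (3 steps, strictly decreasing):
  μ^(1)=19; μ^(2)=-1; μ^(3)=-9

((0, 1, 0); (0, 0, 1); (2, 0, 0))


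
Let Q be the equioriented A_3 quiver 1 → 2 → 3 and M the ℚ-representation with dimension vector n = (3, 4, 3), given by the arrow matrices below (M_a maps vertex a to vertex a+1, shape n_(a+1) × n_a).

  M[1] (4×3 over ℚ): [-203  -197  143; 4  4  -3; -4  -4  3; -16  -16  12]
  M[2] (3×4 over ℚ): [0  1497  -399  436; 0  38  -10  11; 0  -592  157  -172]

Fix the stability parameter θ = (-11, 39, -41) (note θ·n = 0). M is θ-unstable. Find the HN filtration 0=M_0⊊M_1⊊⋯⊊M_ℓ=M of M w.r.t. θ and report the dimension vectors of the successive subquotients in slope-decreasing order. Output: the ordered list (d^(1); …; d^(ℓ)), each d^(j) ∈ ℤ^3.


Via rank(M_{q-1}∘⋯∘M_p): M ≅ I[1,1], I[1,2], I[1,3], I[2,3]^2.
μ_θ-semistable layers: μ^(1)=39; μ^(2)=-1; μ^(3)=-11

((0, 1, 0); (0, 3, 3); (3, 0, 0))


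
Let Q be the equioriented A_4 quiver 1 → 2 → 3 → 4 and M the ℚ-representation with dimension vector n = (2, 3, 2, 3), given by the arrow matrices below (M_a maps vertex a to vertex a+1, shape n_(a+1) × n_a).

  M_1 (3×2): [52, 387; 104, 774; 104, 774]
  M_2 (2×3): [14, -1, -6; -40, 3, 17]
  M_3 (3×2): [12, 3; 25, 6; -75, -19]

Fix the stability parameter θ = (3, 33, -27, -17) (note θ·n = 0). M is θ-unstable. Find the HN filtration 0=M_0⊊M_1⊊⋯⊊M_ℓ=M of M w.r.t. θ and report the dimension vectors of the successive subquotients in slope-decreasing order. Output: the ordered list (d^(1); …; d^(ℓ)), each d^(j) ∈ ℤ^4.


Via rank(M_{q-1}∘⋯∘M_p): M ≅ I[1,1], I[1,2], I[2,4]^2, I[4,4].
μ_θ-semistable layers: μ^(1)=33; μ^(2)=3; μ^(3)=-11/3; μ^(4)=-17

((0, 1, 0, 0); (2, 0, 0, 0); (0, 2, 2, 2); (0, 0, 0, 1))


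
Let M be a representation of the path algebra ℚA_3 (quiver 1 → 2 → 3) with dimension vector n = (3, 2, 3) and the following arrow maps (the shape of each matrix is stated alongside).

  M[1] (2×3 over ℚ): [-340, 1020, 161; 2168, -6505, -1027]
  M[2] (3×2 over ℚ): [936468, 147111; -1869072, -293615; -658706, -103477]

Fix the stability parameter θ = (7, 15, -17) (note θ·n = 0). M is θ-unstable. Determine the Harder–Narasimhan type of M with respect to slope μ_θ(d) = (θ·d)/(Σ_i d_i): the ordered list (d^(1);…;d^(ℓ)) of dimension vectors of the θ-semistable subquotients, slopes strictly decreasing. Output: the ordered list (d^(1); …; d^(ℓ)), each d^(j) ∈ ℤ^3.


Barcode: M ≅ I[1,1], I[1,3]^2, I[3,3]. HN layers by μ_θ (3 steps, strictly decreasing):
  μ^(1)=7; μ^(2)=5/3; μ^(3)=-17

((1, 0, 0); (2, 2, 2); (0, 0, 1))
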